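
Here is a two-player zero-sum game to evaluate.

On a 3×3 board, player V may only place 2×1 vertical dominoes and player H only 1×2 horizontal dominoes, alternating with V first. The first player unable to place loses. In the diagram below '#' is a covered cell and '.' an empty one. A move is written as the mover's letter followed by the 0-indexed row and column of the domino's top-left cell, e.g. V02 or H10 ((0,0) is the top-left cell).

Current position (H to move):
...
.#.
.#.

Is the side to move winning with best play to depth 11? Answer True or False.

H winning at [.../.#./.#.]: False

p1 H@[.../.#./.#.]: H00[##./.#./.#.]-1* H01[.##/.#./.#.]-1
p2 V@[##./.#./.#.]: V02[###/.##/.#.]+1* V10[##./##./##.]+1 V12[##./.##/.##]+1
p3 H@[###/.##/.#.] terminal -1; root [.../.#./.#.] d11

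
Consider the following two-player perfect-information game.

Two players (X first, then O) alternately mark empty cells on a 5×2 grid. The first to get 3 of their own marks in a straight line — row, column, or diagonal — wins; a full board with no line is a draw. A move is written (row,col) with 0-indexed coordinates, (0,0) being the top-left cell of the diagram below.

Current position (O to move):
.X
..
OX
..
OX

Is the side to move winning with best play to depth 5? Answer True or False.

[.X/../OX/../OX] O move#1: (0,0):-1/OX/../OX/../OX, (1,0):-1/.X/O./OX/../OX, (1,1):-1/.X/.O/OX/../OX, (3,0):+1/.X/../OX/O./OX*, (3,1):-1/.X/../OX/.O/OX
[.X/../OX/O./OX] end (terminal -1, X#2); searched .X/../OX/../OX to 5

O winning at [.X/../OX/../OX]: True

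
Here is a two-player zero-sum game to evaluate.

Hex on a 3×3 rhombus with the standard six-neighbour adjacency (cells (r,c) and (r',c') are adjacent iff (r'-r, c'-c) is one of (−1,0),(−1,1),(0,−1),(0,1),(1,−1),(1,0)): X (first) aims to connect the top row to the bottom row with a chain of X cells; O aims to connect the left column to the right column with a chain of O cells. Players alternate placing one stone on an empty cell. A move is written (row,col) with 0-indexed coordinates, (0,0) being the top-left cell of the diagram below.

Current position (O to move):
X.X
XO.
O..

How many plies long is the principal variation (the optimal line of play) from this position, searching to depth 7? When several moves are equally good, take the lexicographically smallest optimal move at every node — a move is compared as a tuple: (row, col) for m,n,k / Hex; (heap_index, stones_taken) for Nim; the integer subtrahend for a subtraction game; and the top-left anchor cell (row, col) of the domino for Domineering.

[X.X/XO./O..] O move#1: (0,1):-1/XOX/XO./O.., (1,2):+1/X.X/XOO/O..*, (2,1):+1/X.X/XO./OO., (2,2):+1/X.X/XO./O.O
[X.X/XOO/O..] end (terminal -1, X#2); searched X.X/XO./O.. to 7

PV length from [X.X/XO./O..]: 1 ply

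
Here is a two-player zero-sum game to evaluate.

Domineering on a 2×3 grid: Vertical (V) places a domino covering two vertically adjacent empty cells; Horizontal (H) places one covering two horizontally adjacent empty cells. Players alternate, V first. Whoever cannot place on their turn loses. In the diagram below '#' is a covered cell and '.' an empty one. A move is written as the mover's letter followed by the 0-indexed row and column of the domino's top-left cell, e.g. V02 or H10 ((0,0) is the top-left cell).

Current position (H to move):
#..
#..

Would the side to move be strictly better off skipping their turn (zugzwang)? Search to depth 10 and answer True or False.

p1 H@[#../#..]: H01[###/#..]+1* H11[#../###]+1
p2 V@[###/#..] terminal -1; root [#../#..] d10
pass branch (V moves first from the same position):
  | p1 V@[#../#..]: V01[##./##.]+1* V02[#.#/#.#]+1
  | p2 H@[##./##.] terminal -1; root [#../#..] d10
H moving scores +1; H passing scores -1

zugzwang(#../#.., H) = False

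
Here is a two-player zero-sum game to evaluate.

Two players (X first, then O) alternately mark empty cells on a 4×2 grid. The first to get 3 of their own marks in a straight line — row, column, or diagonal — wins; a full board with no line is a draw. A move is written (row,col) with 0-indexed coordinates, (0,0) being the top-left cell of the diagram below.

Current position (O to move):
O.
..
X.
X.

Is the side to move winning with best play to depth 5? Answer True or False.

O winning at [O./../X./X.]: False

p1 O@[O./../X./X.]: (0,1)[OO/../X./X.]-1 (1,0)[O./O./X./X.]+0* (1,1)[O./.O/X./X.]-1 (2,1)[O./../XO/X.]-1 (3,1)[O./../X./XO]-1
p2 X@[O./O./X./X.]: (0,1)[OX/O./X./X.]+0* (1,1)[O./OX/X./X.]+0 (2,1)[O./O./XX/X.]+0 (3,1)[O./O./X./XX]+0
p3 O@[OX/O./X./X.]: (1,1)[OX/OO/X./X.]+0* (2,1)[OX/O./XO/X.]+0 (3,1)[OX/O./X./XO]+0
p4 X@[OX/OO/X./X.]: (2,1)[OX/OO/XX/X.]+0* (3,1)[OX/OO/X./XX]+0
p5 O@[OX/OO/XX/X.]: (3,1)[OX/OO/XX/XO]+0*
p6 X@[OX/OO/XX/XO] terminal +0; root [O./../X./X.] d5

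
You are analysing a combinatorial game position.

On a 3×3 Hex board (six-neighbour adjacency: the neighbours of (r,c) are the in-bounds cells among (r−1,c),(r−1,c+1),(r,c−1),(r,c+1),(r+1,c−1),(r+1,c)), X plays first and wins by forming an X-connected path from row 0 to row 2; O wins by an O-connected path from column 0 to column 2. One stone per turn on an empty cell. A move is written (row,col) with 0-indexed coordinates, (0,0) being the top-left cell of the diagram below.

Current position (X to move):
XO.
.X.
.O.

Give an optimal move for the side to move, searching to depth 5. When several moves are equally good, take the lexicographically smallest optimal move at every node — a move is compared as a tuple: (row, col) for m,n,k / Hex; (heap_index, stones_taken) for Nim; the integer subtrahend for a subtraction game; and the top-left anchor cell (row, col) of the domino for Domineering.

X's best at [XO./.X./.O.]: (1,2)

p1 X@[XO./.X./.O.]: (0,2)[XOX/.X./.O.]-1 (1,0)[XO./XX./.O.]-1 (1,2)[XO./.XX/.O.]+1* (2,0)[XO./.X./XO.]+1 (2,2)[XO./.X./.OX]+1
p2 O@[XO./.XX/.O.]: (0,2)[XOO/.XX/.O.]-1* (1,0)[XO./OXX/.O.]-1 (2,0)[XO./.XX/OO.]-1 (2,2)[XO./.XX/.OO]-1
p3 X@[XOO/.XX/.O.]: (1,0)[XOO/XXX/.O.]+1* (2,0)[XOO/.XX/XO.]-1 (2,2)[XOO/.XX/.OX]-1
p4 O@[XOO/XXX/.O.]: (2,0)[XOO/XXX/OO.]-1* (2,2)[XOO/XXX/.OO]-1
p5 X@[XOO/XXX/OO.]: (2,2)[XOO/XXX/OOX]+1*
p6 O@[XOO/XXX/OOX] terminal -1; root [XO./.X./.O.] d5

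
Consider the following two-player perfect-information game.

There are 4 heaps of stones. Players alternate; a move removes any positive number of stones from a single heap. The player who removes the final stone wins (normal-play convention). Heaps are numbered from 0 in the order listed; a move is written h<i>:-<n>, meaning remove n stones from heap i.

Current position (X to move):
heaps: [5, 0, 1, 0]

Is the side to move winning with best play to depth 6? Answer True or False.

X winning at [(5,0,1,0)]: True

ply 1, X at (5,0,1,0) | h0:-1=-1→(4,0,1,0); h0:-2=-1→(3,0,1,0); h0:-3=-1→(2,0,1,0); h0:-4=+1→(1,0,1,0)*; h0:-5=-1→(0,0,1,0); h2:-1=-1→(5,0,0,0)
ply 2, O at (1,0,1,0) | h0:-1=-1→(0,0,1,0)*; h2:-1=-1→(1,0,0,0)
ply 3, X at (0,0,1,0) | h2:-1=+1→(0,0,0,0)*
ply 4: (0,0,0,0) is terminal -1 (O); from (5,0,1,0) depth 6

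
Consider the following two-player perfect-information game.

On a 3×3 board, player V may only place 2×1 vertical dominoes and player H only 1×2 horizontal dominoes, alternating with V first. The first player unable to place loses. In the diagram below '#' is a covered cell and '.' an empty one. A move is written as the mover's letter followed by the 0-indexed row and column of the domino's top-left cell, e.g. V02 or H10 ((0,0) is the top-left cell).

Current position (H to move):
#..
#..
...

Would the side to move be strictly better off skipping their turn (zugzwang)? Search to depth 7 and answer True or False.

zugzwang(#../#../..., H) = False

p1 H@[#../#../...]: H01[###/#../...]-1 H11[#../###/...]+1* H20[#../#../##.]-1 H21[#../#../.##]-1
p2 V@[#../###/...] terminal -1; root [#../#../...] d7
suppose H passes — search the same position with V to move:
pass> p1 V@[#../#../...]: V01[##./##./...]+1* V02[#.#/#.#/...]+1 V11[#../##./.#.]+1 V12[#../#.#/..#]+1
pass> p2 H@[##./##./...]: H20[##./##./##.]-1* H21[##./##./.##]-1
pass> p3 V@[##./##./##.]: V02[###/###/##.]+1* V12[##./###/###]+1
pass> p4 H@[###/###/##.] terminal -1; root [#../#../...] d7
for H: play +1, pass -1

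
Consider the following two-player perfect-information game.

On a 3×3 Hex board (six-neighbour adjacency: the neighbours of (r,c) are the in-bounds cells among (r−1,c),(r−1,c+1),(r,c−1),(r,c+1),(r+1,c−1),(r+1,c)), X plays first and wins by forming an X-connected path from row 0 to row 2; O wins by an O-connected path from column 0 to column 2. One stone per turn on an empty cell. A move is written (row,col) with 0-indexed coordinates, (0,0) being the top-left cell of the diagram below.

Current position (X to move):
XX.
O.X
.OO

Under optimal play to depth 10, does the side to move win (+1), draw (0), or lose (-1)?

ply 1, X at XX./O.X/.OO | (0,2)=-1→XXX/O.X/.OO*; (1,1)=-1→XX./OXX/.OO; (2,0)=-1→XX./O.X/XOO
ply 2, O at XXX/O.X/.OO | (1,1)=+1→XXX/OOX/.OO*; (2,0)=+1→XXX/O.X/OOO
ply 3: XXX/OOX/.OO is terminal -1 (X); from XX./O.X/.OO depth 10

value(XX./O.X/.OO, X) = -1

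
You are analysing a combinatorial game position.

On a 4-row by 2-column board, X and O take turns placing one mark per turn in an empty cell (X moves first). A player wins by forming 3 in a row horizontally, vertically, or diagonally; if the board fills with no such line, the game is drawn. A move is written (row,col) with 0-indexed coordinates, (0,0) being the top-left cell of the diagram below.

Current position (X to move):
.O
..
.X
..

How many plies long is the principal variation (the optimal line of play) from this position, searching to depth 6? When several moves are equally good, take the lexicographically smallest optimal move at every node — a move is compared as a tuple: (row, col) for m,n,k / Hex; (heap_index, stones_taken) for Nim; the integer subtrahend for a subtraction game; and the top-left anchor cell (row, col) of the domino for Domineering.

PV length from [.O/../.X/..]: 6 plies

p1 X@[.O/../.X/..]: (0,0)[XO/../.X/..]+0* (1,0)[.O/X./.X/..]+0 (1,1)[.O/.X/.X/..]+0 (2,0)[.O/../XX/..]+0 (3,0)[.O/../.X/X.]+0 (3,1)[.O/../.X/.X]+0
p2 O@[XO/../.X/..]: (1,0)[XO/O./.X/..]+0* (1,1)[XO/.O/.X/..]+0 (2,0)[XO/../OX/..]+0 (3,0)[XO/../.X/O.]+0 (3,1)[XO/../.X/.O]+0
p3 X@[XO/O./.X/..]: (1,1)[XO/OX/.X/..]+0* (2,0)[XO/O./XX/..]+0 (3,0)[XO/O./.X/X.]+0 (3,1)[XO/O./.X/.X]+0
p4 O@[XO/OX/.X/..]: (2,0)[XO/OX/OX/..]-1 (3,0)[XO/OX/.X/O.]-1 (3,1)[XO/OX/.X/.O]+0*
p5 X@[XO/OX/.X/.O]: (2,0)[XO/OX/XX/.O]+0* (3,0)[XO/OX/.X/XO]+0
p6 O@[XO/OX/XX/.O]: (3,0)[XO/OX/XX/OO]+0*
p7 X@[XO/OX/XX/OO] terminal +0; root [.O/../.X/..] d6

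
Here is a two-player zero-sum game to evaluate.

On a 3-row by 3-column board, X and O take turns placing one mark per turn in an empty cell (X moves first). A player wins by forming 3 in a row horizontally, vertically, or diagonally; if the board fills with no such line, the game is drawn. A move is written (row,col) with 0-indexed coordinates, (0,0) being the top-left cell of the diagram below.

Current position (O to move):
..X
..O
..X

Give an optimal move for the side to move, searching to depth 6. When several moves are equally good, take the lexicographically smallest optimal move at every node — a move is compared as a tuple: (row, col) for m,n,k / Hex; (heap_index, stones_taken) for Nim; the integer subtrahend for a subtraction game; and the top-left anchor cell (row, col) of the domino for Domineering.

[..X/..O/..X] O move#1: (0,0):-1/O.X/..O/..X, (0,1):-1/.OX/..O/..X, (1,0):-1/..X/O.O/..X, (1,1):+0/..X/.OO/..X*, (2,0):-1/..X/..O/O.X, (2,1):-1/..X/..O/.OX
[..X/.OO/..X] X move#2: (0,0):-1/X.X/.OO/..X, (0,1):-1/.XX/.OO/..X, (1,0):+0/..X/XOO/..X*, (2,0):-1/..X/.OO/X.X, (2,1):-1/..X/.OO/.XX
[..X/XOO/..X] O move#3: (0,0):+0/O.X/XOO/..X*, (0,1):+0/.OX/XOO/..X, (2,0):+0/..X/XOO/O.X, (2,1):+0/..X/XOO/.OX
[O.X/XOO/..X] X move#4: (0,1):+0/OXX/XOO/..X*, (2,0):+0/O.X/XOO/X.X, (2,1):+0/O.X/XOO/.XX
[OXX/XOO/..X] O move#5: (2,0):+0/OXX/XOO/O.X*, (2,1):+0/OXX/XOO/.OX
[OXX/XOO/O.X] X move#6: (2,1):+0/OXX/XOO/OXX*
[OXX/XOO/OXX] end (terminal +0, O#7); searched ..X/..O/..X to 6

O's best at [..X/..O/..X]: (1,1)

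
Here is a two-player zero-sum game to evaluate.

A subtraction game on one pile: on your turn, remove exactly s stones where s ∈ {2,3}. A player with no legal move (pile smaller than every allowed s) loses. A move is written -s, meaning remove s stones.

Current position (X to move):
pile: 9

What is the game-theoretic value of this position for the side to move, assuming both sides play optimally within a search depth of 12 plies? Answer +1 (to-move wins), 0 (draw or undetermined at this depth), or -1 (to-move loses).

p1 X@[9]: -2[7]-1 -3[6]+1*
p2 O@[6]: -2[4]-1* -3[3]-1
p3 X@[4]: -2[2]-1 -3[1]+1*
p4 O@[1] terminal -1; root [9] d12

value(9, X) = +1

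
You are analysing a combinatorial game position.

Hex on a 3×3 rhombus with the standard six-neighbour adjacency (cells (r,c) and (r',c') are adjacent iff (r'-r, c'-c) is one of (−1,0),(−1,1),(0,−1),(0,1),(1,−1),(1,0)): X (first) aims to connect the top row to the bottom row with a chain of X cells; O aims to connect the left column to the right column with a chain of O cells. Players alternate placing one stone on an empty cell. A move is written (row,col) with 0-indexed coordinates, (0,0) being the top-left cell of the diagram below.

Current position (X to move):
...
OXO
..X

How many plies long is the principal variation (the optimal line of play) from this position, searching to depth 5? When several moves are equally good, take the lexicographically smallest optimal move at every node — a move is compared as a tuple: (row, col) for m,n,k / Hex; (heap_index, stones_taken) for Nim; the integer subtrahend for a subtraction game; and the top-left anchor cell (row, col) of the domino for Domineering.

p1 X@[.../OXO/..X]: (0,0)[X../OXO/..X]+1* (0,1)[.X./OXO/..X]+1 (0,2)[..X/OXO/..X]+1 (2,0)[.../OXO/X.X]+1 (2,1)[.../OXO/.XX]+1
p2 O@[X../OXO/..X]: (0,1)[XO./OXO/..X]-1* (0,2)[X.O/OXO/..X]-1 (2,0)[X../OXO/O.X]-1 (2,1)[X../OXO/.OX]-1
p3 X@[XO./OXO/..X]: (0,2)[XOX/OXO/..X]+1* (2,0)[XO./OXO/X.X]-1 (2,1)[XO./OXO/.XX]-1
p4 O@[XOX/OXO/..X]: (2,0)[XOX/OXO/O.X]-1* (2,1)[XOX/OXO/.OX]-1
p5 X@[XOX/OXO/O.X]: (2,1)[XOX/OXO/OXX]+1*
p6 O@[XOX/OXO/OXX] terminal -1; root [.../OXO/..X] d5

PV length from [.../OXO/..X]: 5 plies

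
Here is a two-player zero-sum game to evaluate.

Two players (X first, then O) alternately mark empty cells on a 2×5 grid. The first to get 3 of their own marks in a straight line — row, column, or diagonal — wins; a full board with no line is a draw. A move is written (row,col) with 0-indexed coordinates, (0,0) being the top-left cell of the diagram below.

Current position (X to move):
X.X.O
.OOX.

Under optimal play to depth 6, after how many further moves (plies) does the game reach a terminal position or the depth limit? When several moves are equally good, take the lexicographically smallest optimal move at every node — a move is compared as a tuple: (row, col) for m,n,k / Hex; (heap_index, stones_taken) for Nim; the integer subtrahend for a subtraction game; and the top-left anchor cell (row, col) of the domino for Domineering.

PV length from [X.X.O/.OOX.]: 1 ply

p1 X@[X.X.O/.OOX.]: (0,1)[XXX.O/.OOX.]+1* (0,3)[X.XXO/.OOX.]-1 (1,0)[X.X.O/XOOX.]+0 (1,4)[X.X.O/.OOXX]-1
p2 O@[XXX.O/.OOX.] terminal -1; root [X.X.O/.OOX.] d6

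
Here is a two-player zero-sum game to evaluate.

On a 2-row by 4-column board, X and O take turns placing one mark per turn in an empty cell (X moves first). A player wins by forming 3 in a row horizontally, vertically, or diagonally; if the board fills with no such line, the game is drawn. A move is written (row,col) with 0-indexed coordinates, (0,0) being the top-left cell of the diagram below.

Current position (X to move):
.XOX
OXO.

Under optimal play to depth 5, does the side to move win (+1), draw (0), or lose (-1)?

ply 1, X at .XOX/OXO. | (0,0)=+0→XXOX/OXO.*; (1,3)=+0→.XOX/OXOX
ply 2, O at XXOX/OXO. | (1,3)=+0→XXOX/OXOO*
ply 3: XXOX/OXOO is terminal +0 (X); from .XOX/OXO. depth 5

value(.XOX/OXO., X) = 0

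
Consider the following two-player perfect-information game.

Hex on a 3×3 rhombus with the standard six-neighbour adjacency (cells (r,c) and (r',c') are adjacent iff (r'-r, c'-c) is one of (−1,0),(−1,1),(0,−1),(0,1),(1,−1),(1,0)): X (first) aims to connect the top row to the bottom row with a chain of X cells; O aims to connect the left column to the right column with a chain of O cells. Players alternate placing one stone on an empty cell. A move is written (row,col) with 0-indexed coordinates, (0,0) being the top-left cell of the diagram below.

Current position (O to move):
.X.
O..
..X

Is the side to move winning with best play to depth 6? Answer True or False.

p1 O@[.X./O../..X]: (0,0)[OX./O../..X]-1 (0,2)[.XO/O../..X]-1 (1,1)[.X./OO./..X]+1* (1,2)[.X./O.O/..X]-1 (2,0)[.X./O../O.X]-1 (2,1)[.X./O../.OX]-1
p2 X@[.X./OO./..X]: (0,0)[XX./OO./..X]-1* (0,2)[.XX/OO./..X]-1 (1,2)[.X./OOX/..X]-1 (2,0)[.X./OO./X.X]-1 (2,1)[.X./OO./.XX]-1
p3 O@[XX./OO./..X]: (0,2)[XXO/OO./..X]+1* (1,2)[XX./OOO/..X]+1 (2,0)[XX./OO./O.X]+1 (2,1)[XX./OO./.OX]+1
p4 X@[XXO/OO./..X] terminal -1; root [.X./O../..X] d6

O winning at [.X./O../..X]: True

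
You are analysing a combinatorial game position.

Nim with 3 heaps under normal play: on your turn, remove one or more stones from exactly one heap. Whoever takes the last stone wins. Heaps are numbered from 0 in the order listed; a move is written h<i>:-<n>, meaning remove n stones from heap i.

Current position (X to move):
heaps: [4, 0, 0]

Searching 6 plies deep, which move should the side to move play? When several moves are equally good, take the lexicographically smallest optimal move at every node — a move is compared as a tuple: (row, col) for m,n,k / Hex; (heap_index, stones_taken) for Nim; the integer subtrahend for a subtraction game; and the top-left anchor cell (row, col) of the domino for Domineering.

p1 X@[(4,0,0)]: h0:-1[(3,0,0)]-1 h0:-2[(2,0,0)]-1 h0:-3[(1,0,0)]-1 h0:-4[(0,0,0)]+1*
p2 O@[(0,0,0)] terminal -1; root [(4,0,0)] d6

X's best at [(4,0,0)]: h0:-4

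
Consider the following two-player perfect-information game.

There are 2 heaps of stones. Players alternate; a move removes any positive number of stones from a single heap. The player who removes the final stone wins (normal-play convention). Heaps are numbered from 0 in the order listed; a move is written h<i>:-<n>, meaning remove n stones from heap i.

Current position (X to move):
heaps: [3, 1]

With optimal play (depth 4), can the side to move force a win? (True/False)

X winning at [(3,1)]: True

[(3,1)] X move#1: h0:-1:-1/(2,1), h0:-2:+1/(1,1)*, h0:-3:-1/(0,1), h1:-1:-1/(3,0)
[(1,1)] O move#2: h0:-1:-1/(0,1)*, h1:-1:-1/(1,0)
[(0,1)] X move#3: h1:-1:+1/(0,0)*
[(0,0)] end (terminal -1, O#4); searched (3,1) to 4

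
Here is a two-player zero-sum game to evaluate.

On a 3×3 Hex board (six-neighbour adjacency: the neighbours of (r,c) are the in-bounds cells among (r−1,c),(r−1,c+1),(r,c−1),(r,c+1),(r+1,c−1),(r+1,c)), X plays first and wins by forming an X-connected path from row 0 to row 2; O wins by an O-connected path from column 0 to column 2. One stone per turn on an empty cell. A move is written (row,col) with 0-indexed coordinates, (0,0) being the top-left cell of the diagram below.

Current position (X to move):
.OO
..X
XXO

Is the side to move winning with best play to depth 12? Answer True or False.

p1 X@[.OO/..X/XXO]: (0,0)[XOO/..X/XXO]-1* (1,0)[.OO/X.X/XXO]-1 (1,1)[.OO/.XX/XXO]-1
p2 O@[XOO/..X/XXO]: (1,0)[XOO/O.X/XXO]+1* (1,1)[XOO/.OX/XXO]-1
p3 X@[XOO/O.X/XXO] terminal -1; root [.OO/..X/XXO] d12

X winning at [.OO/..X/XXO]: False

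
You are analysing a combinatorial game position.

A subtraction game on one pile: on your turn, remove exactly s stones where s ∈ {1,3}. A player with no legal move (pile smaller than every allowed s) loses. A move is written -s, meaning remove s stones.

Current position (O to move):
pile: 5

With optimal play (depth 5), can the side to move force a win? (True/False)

O winning at [5]: True

[5] O move#1: -1:+1/4*, -3:+1/2
[4] X move#2: -1:-1/3*, -3:-1/1
[3] O move#3: -1:+1/2*, -3:+1/0
[2] X move#4: -1:-1/1*
[1] O move#5: -1:+1/0*
[0] end (terminal -1, X#6); searched 5 to 5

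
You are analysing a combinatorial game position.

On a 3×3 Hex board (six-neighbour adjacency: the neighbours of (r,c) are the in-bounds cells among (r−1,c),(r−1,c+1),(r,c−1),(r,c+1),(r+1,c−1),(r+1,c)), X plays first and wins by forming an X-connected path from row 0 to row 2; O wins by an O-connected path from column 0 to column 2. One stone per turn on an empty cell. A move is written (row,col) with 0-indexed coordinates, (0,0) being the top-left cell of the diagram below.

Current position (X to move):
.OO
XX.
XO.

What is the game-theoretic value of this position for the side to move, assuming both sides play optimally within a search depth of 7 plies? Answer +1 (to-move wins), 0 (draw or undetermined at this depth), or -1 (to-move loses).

value(.OO/XX./XO., X) = +1

ply 1, X at .OO/XX./XO. | (0,0)=+1→XOO/XX./XO.*; (1,2)=-1→.OO/XXX/XO.; (2,2)=-1→.OO/XX./XOX
ply 2: XOO/XX./XO. is terminal -1 (O); from .OO/XX./XO. depth 7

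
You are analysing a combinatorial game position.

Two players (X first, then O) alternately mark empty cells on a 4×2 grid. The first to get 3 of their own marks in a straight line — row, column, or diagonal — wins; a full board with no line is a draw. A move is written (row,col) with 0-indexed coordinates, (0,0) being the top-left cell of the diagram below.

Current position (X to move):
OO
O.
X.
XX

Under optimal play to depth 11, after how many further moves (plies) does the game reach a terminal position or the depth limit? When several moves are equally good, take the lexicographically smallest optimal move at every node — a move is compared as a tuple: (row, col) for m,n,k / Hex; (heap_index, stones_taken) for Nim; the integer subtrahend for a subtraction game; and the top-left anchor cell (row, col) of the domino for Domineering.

PV length from [OO/O./X./XX]: 2 plies

p1 X@[OO/O./X./XX]: (1,1)[OO/OX/X./XX]+0* (2,1)[OO/O./XX/XX]+0
p2 O@[OO/OX/X./XX]: (2,1)[OO/OX/XO/XX]+0*
p3 X@[OO/OX/XO/XX] terminal +0; root [OO/O./X./XX] d11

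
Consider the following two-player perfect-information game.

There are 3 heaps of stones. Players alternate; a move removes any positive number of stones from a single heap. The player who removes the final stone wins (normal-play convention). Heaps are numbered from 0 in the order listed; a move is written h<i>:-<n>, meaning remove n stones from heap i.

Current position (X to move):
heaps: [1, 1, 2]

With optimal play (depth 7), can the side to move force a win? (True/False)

[(1,1,2)] X move#1: h0:-1:-1/(0,1,2), h1:-1:-1/(1,0,2), h2:-1:-1/(1,1,1), h2:-2:+1/(1,1,0)*
[(1,1,0)] O move#2: h0:-1:-1/(0,1,0)*, h1:-1:-1/(1,0,0)
[(0,1,0)] X move#3: h1:-1:+1/(0,0,0)*
[(0,0,0)] end (terminal -1, O#4); searched (1,1,2) to 7

X winning at [(1,1,2)]: True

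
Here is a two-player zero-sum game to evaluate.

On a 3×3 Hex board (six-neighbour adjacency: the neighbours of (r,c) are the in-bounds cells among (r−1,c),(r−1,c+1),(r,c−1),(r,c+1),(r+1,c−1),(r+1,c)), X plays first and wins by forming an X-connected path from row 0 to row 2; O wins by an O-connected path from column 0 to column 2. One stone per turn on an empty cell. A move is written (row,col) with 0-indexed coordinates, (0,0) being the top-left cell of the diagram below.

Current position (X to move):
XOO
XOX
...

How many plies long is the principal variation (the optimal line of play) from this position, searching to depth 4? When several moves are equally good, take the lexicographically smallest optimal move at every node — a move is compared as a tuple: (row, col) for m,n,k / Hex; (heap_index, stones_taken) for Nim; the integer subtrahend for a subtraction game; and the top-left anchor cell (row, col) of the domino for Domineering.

PV length from [XOO/XOX/...]: 1 ply

[XOO/XOX/...] X move#1: (2,0):+1/XOO/XOX/X..*, (2,1):-1/XOO/XOX/.X., (2,2):-1/XOO/XOX/..X
[XOO/XOX/X..] end (terminal -1, O#2); searched XOO/XOX/... to 4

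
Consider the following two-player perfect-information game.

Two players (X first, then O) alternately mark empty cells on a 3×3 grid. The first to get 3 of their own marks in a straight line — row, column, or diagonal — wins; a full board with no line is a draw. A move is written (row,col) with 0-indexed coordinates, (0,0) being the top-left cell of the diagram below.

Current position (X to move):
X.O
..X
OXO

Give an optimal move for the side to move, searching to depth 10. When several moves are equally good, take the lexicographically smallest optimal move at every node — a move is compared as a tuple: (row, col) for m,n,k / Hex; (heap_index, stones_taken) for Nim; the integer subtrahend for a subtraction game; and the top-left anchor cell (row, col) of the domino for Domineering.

ply 1, X at X.O/..X/OXO | (0,1)=-1→XXO/..X/OXO; (1,0)=-1→X.O/X.X/OXO; (1,1)=+1→X.O/.XX/OXO*
ply 2, O at X.O/.XX/OXO | (0,1)=-1→XOO/.XX/OXO*; (1,0)=-1→X.O/OXX/OXO
ply 3, X at XOO/.XX/OXO | (1,0)=+1→XOO/XXX/OXO*
ply 4: XOO/XXX/OXO is terminal -1 (O); from X.O/..X/OXO depth 10

X's best at [X.O/..X/OXO]: (1,1)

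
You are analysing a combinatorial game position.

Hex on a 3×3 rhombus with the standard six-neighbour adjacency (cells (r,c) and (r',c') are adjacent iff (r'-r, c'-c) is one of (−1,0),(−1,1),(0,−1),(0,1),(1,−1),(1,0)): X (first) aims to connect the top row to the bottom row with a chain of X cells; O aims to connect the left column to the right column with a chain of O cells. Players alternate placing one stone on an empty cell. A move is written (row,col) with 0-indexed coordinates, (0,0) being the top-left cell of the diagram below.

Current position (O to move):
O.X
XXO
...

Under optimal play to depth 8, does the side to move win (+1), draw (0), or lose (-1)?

value(O.X/XXO/..., O) = -1

ply 1, O at O.X/XXO/... | (0,1)=-1→OOX/XXO/...*; (2,0)=-1→O.X/XXO/O..; (2,1)=-1→O.X/XXO/.O.; (2,2)=-1→O.X/XXO/..O
ply 2, X at OOX/XXO/... | (2,0)=+1→OOX/XXO/X..*; (2,1)=+1→OOX/XXO/.X.; (2,2)=+1→OOX/XXO/..X
ply 3: OOX/XXO/X.. is terminal -1 (O); from O.X/XXO/... depth 8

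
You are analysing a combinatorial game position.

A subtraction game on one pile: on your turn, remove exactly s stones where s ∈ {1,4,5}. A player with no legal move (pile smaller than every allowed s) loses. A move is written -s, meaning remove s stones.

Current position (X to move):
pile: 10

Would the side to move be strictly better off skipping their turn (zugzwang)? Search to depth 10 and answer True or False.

zugzwang(10, X) = True

[10] X move#1: -1:-1/9*, -4:-1/6, -5:-1/5
[9] O move#2: -1:+1/8*, -4:-1/5, -5:-1/4
[8] X move#3: -1:-1/7*, -4:-1/4, -5:-1/3
[7] O move#4: -1:-1/6, -4:-1/3, -5:+1/2*
[2] X move#5: -1:-1/1*
[1] O move#6: -1:+1/0*
[0] end (terminal -1, X#7); searched 10 to 10
if X skipped the turn, O would face:
~ [10] O move#1: -1:-1/9*, -4:-1/6, -5:-1/5
~ [9] X move#2: -1:+1/8*, -4:-1/5, -5:-1/4
~ [8] O move#3: -1:-1/7*, -4:-1/4, -5:-1/3
~ [7] X move#4: -1:-1/6, -4:-1/3, -5:+1/2*
~ [2] O move#5: -1:-1/1*
~ [1] X move#6: -1:+1/0*
~ [0] end (terminal -1, O#7); searched 10 to 10
compare (X): move=-1 vs pass=+1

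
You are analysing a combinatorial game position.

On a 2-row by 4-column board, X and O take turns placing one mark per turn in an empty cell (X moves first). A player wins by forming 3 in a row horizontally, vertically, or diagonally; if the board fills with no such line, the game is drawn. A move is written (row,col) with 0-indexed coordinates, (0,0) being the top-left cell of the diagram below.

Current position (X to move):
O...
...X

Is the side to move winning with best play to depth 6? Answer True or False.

ply 1, X at O.../...X | (0,1)=+0→OX../...X*; (0,2)=+0→O.X./...X; (0,3)=+0→O..X/...X; (1,0)=+0→O.../X..X; (1,1)=+0→O.../.X.X; (1,2)=+0→O.../..XX
ply 2, O at OX../...X | (0,2)=+0→OXO./...X*; (0,3)=+0→OX.O/...X; (1,0)=+0→OX../O..X; (1,1)=+0→OX../.O.X; (1,2)=+0→OX../..OX
ply 3, X at OXO./...X | (0,3)=+0→OXOX/...X*; (1,0)=+0→OXO./X..X; (1,1)=+0→OXO./.X.X; (1,2)=+0→OXO./..XX
ply 4, O at OXOX/...X | (1,0)=+0→OXOX/O..X*; (1,1)=+0→OXOX/.O.X; (1,2)=+0→OXOX/..OX
ply 5, X at OXOX/O..X | (1,1)=+0→OXOX/OX.X*; (1,2)=+0→OXOX/O.XX
ply 6, O at OXOX/OX.X | (1,2)=+0→OXOX/OXOX*
ply 7: OXOX/OXOX is terminal +0 (X); from O.../...X depth 6

X winning at [O.../...X]: False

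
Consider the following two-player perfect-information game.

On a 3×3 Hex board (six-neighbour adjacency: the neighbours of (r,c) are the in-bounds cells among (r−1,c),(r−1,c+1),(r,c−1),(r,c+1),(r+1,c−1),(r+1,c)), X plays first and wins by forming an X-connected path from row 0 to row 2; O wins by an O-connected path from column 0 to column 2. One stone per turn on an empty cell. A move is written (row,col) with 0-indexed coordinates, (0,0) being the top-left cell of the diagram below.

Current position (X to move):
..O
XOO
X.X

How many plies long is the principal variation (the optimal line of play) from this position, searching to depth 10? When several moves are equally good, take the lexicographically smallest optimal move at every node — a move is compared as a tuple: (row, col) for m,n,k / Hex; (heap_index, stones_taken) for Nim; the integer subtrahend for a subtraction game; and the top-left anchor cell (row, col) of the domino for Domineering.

ply 1, X at ..O/XOO/X.X | (0,0)=+1→X.O/XOO/X.X*; (0,1)=+1→.XO/XOO/X.X; (2,1)=+1→..O/XOO/XXX
ply 2: X.O/XOO/X.X is terminal -1 (O); from ..O/XOO/X.X depth 10

PV length from [..O/XOO/X.X]: 1 ply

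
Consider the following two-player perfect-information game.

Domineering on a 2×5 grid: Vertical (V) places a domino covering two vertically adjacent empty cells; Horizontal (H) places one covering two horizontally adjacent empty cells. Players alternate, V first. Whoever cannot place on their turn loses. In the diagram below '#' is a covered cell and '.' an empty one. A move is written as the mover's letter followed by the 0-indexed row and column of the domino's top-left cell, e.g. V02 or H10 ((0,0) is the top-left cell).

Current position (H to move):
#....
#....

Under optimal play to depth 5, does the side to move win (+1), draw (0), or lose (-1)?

value(#..../#...., H) = +1

p1 H@[#..../#....]: H01[###../#....]-1 H02[#.##./#....]+1* H03[#..##/#....]-1 H11[#..../###..]-1 H12[#..../#.##.]+1 H13[#..../#..##]-1
p2 V@[#.##./#....]: V01[####./##...]-1* V04[#.###/#...#]-1
p3 H@[####./##...]: H12[####./####.]-1 H13[####./##.##]+1*
p4 V@[####./##.##] terminal -1; root [#..../#....] d5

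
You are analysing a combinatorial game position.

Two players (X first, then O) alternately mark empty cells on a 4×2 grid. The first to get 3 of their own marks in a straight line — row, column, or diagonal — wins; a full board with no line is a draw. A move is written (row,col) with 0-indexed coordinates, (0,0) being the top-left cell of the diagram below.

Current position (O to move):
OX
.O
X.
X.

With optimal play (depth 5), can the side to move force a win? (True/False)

O winning at [OX/.O/X./X.]: False

[OX/.O/X./X.] O move#1: (1,0):+0/OX/OO/X./X.*, (2,1):-1/OX/.O/XO/X., (3,1):-1/OX/.O/X./XO
[OX/OO/X./X.] X move#2: (2,1):+0/OX/OO/XX/X.*, (3,1):+0/OX/OO/X./XX
[OX/OO/XX/X.] O move#3: (3,1):+0/OX/OO/XX/XO*
[OX/OO/XX/XO] end (terminal +0, X#4); searched OX/.O/X./X. to 5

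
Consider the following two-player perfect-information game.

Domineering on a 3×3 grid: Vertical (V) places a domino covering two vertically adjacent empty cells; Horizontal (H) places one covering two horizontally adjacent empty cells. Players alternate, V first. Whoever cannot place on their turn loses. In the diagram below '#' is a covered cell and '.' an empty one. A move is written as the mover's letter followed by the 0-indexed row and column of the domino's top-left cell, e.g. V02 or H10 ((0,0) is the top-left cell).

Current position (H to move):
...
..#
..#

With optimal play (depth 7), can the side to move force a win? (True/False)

ply 1, H at .../..#/..# | H00=-1→##./..#/..#; H01=-1→.##/..#/..#; H10=+1→.../###/..#*; H20=-1→.../..#/###
ply 2: .../###/..# is terminal -1 (V); from .../..#/..# depth 7

H winning at [.../..#/..#]: True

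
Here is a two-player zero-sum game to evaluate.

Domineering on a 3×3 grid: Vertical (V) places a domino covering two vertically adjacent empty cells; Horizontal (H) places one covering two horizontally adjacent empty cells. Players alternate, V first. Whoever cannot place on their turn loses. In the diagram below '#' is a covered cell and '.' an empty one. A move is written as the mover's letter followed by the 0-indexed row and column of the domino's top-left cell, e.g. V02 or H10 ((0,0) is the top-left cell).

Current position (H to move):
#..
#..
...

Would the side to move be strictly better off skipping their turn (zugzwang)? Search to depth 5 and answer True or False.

p1 H@[#../#../...]: H01[###/#../...]-1 H11[#../###/...]+1* H20[#../#../##.]-1 H21[#../#../.##]-1
p2 V@[#../###/...] terminal -1; root [#../#../...] d5
pass branch (V moves first from the same position):
  | p1 V@[#../#../...]: V01[##./##./...]+1* V02[#.#/#.#/...]+1 V11[#../##./.#.]+1 V12[#../#.#/..#]+1
  | p2 H@[##./##./...]: H20[##./##./##.]-1* H21[##./##./.##]-1
  | p3 V@[##./##./##.]: V02[###/###/##.]+1* V12[##./###/###]+1
  | p4 H@[###/###/##.] terminal -1; root [#../#../...] d5
H moving scores +1; H passing scores -1

zugzwang(#../#../..., H) = False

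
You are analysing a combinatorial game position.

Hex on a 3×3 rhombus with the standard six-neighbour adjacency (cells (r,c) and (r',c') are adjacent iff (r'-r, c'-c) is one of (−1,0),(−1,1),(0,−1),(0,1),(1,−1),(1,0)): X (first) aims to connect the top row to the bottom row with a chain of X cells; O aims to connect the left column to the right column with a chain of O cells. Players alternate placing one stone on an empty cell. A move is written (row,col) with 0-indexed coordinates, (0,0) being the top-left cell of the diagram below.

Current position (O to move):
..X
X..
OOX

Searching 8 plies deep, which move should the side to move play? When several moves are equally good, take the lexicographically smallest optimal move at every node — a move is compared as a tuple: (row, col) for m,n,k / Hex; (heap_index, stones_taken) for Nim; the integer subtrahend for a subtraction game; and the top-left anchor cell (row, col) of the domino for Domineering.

O's best at [..X/X../OOX]: (1,2)

[..X/X../OOX] O move#1: (0,0):-1/O.X/X../OOX, (0,1):-1/.OX/X../OOX, (1,1):-1/..X/XO./OOX, (1,2):+1/..X/X.O/OOX*
[..X/X.O/OOX] end (terminal -1, X#2); searched ..X/X../OOX to 8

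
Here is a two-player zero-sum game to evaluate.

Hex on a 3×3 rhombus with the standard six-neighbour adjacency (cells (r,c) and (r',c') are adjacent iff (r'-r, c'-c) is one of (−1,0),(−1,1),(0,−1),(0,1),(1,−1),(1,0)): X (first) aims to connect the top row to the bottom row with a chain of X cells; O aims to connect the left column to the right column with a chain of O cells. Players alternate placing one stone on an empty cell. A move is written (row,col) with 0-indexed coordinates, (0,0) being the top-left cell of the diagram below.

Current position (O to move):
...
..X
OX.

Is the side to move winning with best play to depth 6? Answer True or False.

ply 1, O at .../..X/OX. | (0,0)=-1→O../..X/OX.; (0,1)=-1→.O./..X/OX.; (0,2)=+1→..O/..X/OX.*; (1,0)=-1→.../O.X/OX.; (1,1)=-1→.../.OX/OX.; (2,2)=-1→.../..X/OXO
ply 2, X at ..O/..X/OX. | (0,0)=-1→X.O/..X/OX.*; (0,1)=-1→.XO/..X/OX.; (1,0)=-1→..O/X.X/OX.; (1,1)=-1→..O/.XX/OX.; (2,2)=-1→..O/..X/OXX
ply 3, O at X.O/..X/OX. | (0,1)=+1→XOO/..X/OX.*; (1,0)=+1→X.O/O.X/OX.; (1,1)=+1→X.O/.OX/OX.; (2,2)=-1→X.O/..X/OXO
ply 4, X at XOO/..X/OX. | (1,0)=-1→XOO/X.X/OX.*; (1,1)=-1→XOO/.XX/OX.; (2,2)=-1→XOO/..X/OXX
ply 5, O at XOO/X.X/OX. | (1,1)=+1→XOO/XOX/OX.*; (2,2)=-1→XOO/X.X/OXO
ply 6: XOO/XOX/OX. is terminal -1 (X); from .../..X/OX. depth 6

O winning at [.../..X/OX.]: True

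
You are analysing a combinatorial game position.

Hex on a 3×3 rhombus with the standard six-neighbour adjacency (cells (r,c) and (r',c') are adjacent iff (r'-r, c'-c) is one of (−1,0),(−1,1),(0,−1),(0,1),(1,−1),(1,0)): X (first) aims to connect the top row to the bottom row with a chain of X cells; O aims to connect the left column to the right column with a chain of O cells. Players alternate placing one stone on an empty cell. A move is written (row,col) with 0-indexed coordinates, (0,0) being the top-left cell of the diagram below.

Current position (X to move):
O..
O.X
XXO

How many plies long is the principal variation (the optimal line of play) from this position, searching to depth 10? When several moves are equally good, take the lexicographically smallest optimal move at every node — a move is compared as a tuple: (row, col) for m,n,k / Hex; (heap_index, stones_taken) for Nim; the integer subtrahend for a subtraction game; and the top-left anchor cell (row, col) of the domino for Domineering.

p1 X@[O../O.X/XXO]: (0,1)[OX./O.X/XXO]+1* (0,2)[O.X/O.X/XXO]+1 (1,1)[O../OXX/XXO]+1
p2 O@[OX./O.X/XXO]: (0,2)[OXO/O.X/XXO]-1* (1,1)[OX./OOX/XXO]-1
p3 X@[OXO/O.X/XXO]: (1,1)[OXO/OXX/XXO]+1*
p4 O@[OXO/OXX/XXO] terminal -1; root [O../O.X/XXO] d10

PV length from [O../O.X/XXO]: 3 plies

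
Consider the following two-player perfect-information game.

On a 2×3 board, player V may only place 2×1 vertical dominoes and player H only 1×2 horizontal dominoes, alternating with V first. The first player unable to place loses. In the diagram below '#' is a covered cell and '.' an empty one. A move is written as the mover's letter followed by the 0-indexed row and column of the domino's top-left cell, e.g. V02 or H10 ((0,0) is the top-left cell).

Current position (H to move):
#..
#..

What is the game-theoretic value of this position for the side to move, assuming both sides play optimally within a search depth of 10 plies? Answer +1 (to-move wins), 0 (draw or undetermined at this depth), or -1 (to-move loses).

ply 1, H at #../#.. | H01=+1→###/#..*; H11=+1→#../###
ply 2: ###/#.. is terminal -1 (V); from #../#.. depth 10

value(#../#.., H) = +1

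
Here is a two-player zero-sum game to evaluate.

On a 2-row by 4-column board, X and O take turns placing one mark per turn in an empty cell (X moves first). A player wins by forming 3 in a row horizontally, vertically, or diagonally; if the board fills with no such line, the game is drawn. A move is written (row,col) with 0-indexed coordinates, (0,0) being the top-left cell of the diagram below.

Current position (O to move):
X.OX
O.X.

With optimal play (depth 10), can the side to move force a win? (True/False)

O winning at [X.OX/O.X.]: False

ply 1, O at X.OX/O.X. | (0,1)=+0→XOOX/O.X.*; (1,1)=+0→X.OX/OOX.; (1,3)=+0→X.OX/O.XO
ply 2, X at XOOX/O.X. | (1,1)=+0→XOOX/OXX.*; (1,3)=+0→XOOX/O.XX
ply 3, O at XOOX/OXX. | (1,3)=+0→XOOX/OXXO*
ply 4: XOOX/OXXO is terminal +0 (X); from X.OX/O.X. depth 10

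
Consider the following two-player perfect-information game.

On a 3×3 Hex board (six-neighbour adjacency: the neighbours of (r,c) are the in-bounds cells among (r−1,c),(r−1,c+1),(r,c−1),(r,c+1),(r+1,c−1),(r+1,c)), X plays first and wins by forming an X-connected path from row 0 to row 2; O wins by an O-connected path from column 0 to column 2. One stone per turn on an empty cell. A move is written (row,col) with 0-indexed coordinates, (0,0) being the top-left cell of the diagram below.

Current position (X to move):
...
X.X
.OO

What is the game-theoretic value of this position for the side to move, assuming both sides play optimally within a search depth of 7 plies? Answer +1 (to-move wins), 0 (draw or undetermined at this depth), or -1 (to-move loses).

value(.../X.X/.OO, X) = +1

[.../X.X/.OO] X move#1: (0,0):-1/X../X.X/.OO, (0,1):-1/.X./X.X/.OO, (0,2):-1/..X/X.X/.OO, (1,1):-1/.../XXX/.OO, (2,0):+1/.../X.X/XOO*
[.../X.X/XOO] O move#2: (0,0):-1/O../X.X/XOO*, (0,1):-1/.O./X.X/XOO, (0,2):-1/..O/X.X/XOO, (1,1):-1/.../XOX/XOO
[O../X.X/XOO] X move#3: (0,1):+1/OX./X.X/XOO*, (0,2):+1/O.X/X.X/XOO, (1,1):+1/O../XXX/XOO
[OX./X.X/XOO] end (terminal -1, O#4); searched .../X.X/.OO to 7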